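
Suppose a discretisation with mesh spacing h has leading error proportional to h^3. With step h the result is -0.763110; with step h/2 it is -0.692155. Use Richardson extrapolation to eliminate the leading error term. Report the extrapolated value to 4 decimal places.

The leading error scales as h^3; refining by a factor of 2 reduces it by 2^3 = 8.
Extrapolated value = (8·A(h/2) − A(h)) / (8 − 1)
= (8·(-0.692155) − (-0.763110)) / 7
= -4.774130 / 7 = -0.682019

-0.6820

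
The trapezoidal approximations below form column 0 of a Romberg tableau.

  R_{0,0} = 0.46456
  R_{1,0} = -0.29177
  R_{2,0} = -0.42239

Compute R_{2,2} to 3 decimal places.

-0.461

R_{1,1} = (4·(-0.29177) − 0.46456) / 3 = -0.54388
R_{2,1} = -0.42239 + (-0.42239 − (-0.29177))/3 = -0.46593
R_{2,2} = (16·(-0.46593) − (-0.54388)) / 15 = -0.46073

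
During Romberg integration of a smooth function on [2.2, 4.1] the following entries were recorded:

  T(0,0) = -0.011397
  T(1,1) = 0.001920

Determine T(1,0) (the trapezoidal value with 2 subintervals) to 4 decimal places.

From T(1,1) = (4·T(1,0) − T(0,0))/3, solve for T(1,0):
4·T(1,0) = 3·0.001920 + (-0.011397) = -0.005637
T(1,0) = -0.001409

-0.0014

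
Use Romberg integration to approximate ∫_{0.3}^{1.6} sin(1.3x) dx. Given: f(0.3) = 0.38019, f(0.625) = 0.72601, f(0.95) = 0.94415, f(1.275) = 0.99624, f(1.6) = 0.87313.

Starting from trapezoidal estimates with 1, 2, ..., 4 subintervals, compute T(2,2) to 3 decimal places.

T(0,0) (trapezoid, 1 panel, h=1.3000): 0.81466
T(1,0) (trapezoid, 2 panels, h=0.6500): 1.02103
T(2,0) (trapezoid, 4 panels, h=0.3250): 1.07024
T(1,1) = 1.02103 + (1.02103 − 0.81466)/3 = 1.08982
T(2,1) = 1.07024 + (1.07024 − 1.02103)/3 = 1.08664
T(2,2) = 1.08664 + (1.08664 − 1.08982)/15 = 1.08643

1.086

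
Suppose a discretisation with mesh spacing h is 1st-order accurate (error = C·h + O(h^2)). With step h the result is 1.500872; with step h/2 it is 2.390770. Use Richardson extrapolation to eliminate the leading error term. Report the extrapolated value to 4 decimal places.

Extrapolated value = (2·A(h/2) − A(h)) / (2 − 1)
= (2·2.390770 − 1.500872) / 1
= 3.280668 / 1 = 3.280668

3.2807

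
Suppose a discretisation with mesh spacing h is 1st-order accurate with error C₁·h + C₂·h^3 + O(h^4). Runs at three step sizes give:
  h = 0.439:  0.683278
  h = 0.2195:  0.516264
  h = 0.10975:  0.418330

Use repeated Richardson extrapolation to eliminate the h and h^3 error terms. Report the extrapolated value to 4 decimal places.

First eliminate the h term (factor 2^1 = 2):
  B₁ = (2·0.516264 − 0.683278)/1 = 0.349250
  B₂ = (2·0.418330 − 0.516264)/1 = 0.320396
Then eliminate the h^3 term (factor 2^3 = 8):
  (8·0.320396 − 0.349250)/7 = 0.316274

0.3163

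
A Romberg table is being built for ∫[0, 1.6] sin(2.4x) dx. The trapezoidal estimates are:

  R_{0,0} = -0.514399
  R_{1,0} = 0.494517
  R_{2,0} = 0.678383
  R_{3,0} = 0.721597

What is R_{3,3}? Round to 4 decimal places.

Richardson extrapolation on the trapezoidal column (denominator 4−1=3):
R_{1,1} = (4·0.494517 − (-0.514399)) / 3 = 0.830822
R_{2,1} = (4·0.678383 − 0.494517) / 3 = 0.739672
R_{3,1} = 0.721597 + (0.721597 − 0.678383)/3 = 0.736002
R_{2,2} = (16·0.739672 − 0.830822) / 15 = 0.733595
R_{3,2} = 0.736002 + (0.736002 − 0.739672)/15 = 0.735757
R_{3,3} = 0.735757 + (0.735757 − 0.733595)/63 = 0.735791
(Column j=1 coincides with Simpson's rule on the same nodes.)

0.7358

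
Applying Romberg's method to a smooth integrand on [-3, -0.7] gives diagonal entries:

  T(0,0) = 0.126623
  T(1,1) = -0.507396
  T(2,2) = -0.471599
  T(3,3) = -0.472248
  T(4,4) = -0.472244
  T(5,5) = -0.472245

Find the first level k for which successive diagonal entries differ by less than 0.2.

|T(1,1) − T(0,0)| = 0.634019 ≥ 0.2
|T(2,2) − T(1,1)| = 0.035797 < 0.2

k = 2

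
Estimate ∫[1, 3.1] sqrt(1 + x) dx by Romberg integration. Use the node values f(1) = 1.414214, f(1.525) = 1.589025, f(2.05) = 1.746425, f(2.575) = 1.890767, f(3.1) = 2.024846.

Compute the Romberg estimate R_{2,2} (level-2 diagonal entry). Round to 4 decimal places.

3.6490

R_{0,0} (trapezoid, 1 panel, h=2.1000): 3.611013
R_{1,0} (trapezoid, 2 panels, h=1.0500): 3.639253
R_{2,0} (trapezoid, 4 panels, h=0.5250): 3.646517
R_{1,1} = 3.639253 + (3.639253 − 3.611013)/3 = 3.648666
R_{2,1} = 3.646517 + (3.646517 − 3.639253)/3 = 3.648938
R_{2,2} = 3.648938 + (3.648938 − 3.648666)/15 = 3.648956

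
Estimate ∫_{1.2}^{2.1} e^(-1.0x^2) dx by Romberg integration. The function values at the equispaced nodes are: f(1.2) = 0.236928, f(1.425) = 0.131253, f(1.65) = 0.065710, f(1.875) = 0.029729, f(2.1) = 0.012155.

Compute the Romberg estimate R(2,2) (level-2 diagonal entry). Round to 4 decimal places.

R(0,0) (trapezoid, 1 panel, h=0.9000): 0.112087
R(1,0) (trapezoid, 2 panels, h=0.4500): 0.085613
R(2,0) (trapezoid, 4 panels, h=0.2250): 0.079028
R(1,1) = 0.085613 + (0.085613 − 0.112087)/3 = 0.076788
R(2,1) = 0.079028 + (0.079028 − 0.085613)/3 = 0.076833
R(2,2) = 0.076833 + (0.076833 − 0.076788)/15 = 0.076836

0.0768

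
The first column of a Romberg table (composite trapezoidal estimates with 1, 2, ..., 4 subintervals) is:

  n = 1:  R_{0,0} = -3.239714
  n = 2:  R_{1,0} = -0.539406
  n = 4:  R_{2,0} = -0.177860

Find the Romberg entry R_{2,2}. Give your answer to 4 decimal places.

R_{1,1} = -0.539406 + (-0.539406 − (-3.239714))/3 = 0.360697
R_{2,1} = -0.177860 + (-0.177860 − (-0.539406))/3 = -0.057345
R_{2,2} = -0.057345 + (-0.057345 − 0.360697)/15 = -0.085214

-0.0852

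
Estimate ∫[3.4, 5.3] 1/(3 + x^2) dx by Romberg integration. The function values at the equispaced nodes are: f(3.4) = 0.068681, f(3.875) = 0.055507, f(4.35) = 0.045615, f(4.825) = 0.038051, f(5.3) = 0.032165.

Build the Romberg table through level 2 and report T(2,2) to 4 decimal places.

T(0,0) (trapezoid, 1 panel, h=1.9000): 0.095804
T(1,0) (trapezoid, 2 panels, h=0.9500): 0.091236
T(2,0) (trapezoid, 4 panels, h=0.4750): 0.090058
T(1,1) = 0.091236 + (0.091236 − 0.095804)/3 = 0.089713
T(2,1) = 0.090058 + (0.090058 − 0.091236)/3 = 0.089665
T(2,2) = 0.089665 + (0.089665 − 0.089713)/15 = 0.089662

0.0897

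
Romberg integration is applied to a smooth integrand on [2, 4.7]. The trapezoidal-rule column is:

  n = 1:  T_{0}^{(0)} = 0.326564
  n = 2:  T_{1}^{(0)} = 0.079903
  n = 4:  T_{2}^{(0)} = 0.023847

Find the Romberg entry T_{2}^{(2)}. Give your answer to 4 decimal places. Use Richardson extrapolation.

0.0057

T_{1}^{(1)} = (4·0.079903 − 0.326564) / 3 = -0.002317
T_{2}^{(1)} = (4·0.023847 − 0.079903) / 3 = 0.005162
T_{2}^{(2)} = (16·0.005162 − (-0.002317)) / 15 = 0.005661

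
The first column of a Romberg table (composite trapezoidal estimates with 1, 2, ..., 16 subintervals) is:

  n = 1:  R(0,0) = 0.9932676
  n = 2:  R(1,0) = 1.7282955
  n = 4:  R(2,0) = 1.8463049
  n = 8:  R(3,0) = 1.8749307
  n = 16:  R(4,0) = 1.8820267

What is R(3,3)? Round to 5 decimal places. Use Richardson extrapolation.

1.88447

Richardson extrapolation on the trapezoidal column (denominator 4−1=3):
R(1,1) = 1.7282955 + (1.7282955 − 0.9932676)/3 = 1.9733048
R(2,1) = (4·1.8463049 − 1.7282955) / 3 = 1.8856414
R(3,1) = (4·1.8749307 − 1.8463049) / 3 = 1.8844726
R(2,2) = (16·1.8856414 − 1.9733048) / 15 = 1.8797972
R(3,2) = 1.8844726 + (1.8844726 − 1.8856414)/15 = 1.8843947
R(3,3) = 1.8843947 + (1.8843947 − 1.8797972)/63 = 1.8844677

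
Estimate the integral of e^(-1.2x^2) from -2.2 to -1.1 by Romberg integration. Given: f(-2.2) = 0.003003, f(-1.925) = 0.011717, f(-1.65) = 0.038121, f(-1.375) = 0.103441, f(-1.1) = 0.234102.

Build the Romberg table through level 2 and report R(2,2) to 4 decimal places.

R(0,0) (trapezoid, 1 panel, h=1.1000): 0.130408
R(1,0) (trapezoid, 2 panels, h=0.5500): 0.086170
R(2,0) (trapezoid, 4 panels, h=0.2750): 0.074754
R(1,1) = 0.086170 + (0.086170 − 0.130408)/3 = 0.071424
R(2,1) = 0.074754 + (0.074754 − 0.086170)/3 = 0.070949
R(2,2) = 0.070949 + (0.070949 − 0.071424)/15 = 0.070917

0.0709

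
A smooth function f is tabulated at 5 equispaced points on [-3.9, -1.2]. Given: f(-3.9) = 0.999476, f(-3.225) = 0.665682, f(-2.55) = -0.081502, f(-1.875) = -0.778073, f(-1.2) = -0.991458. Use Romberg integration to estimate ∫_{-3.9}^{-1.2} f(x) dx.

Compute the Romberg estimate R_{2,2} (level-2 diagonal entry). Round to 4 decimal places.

-0.1356

R_{0,0} (trapezoid, 1 panel, h=2.7000): 0.010824
R_{1,0} (trapezoid, 2 panels, h=1.3500): -0.104616
R_{2,0} (trapezoid, 4 panels, h=0.6750): -0.128172
R_{1,1} = -0.104616 + (-0.104616 − 0.010824)/3 = -0.143096
R_{2,1} = -0.128172 + (-0.128172 − (-0.104616))/3 = -0.136024
R_{2,2} = -0.136024 + (-0.136024 − (-0.143096))/15 = -0.135553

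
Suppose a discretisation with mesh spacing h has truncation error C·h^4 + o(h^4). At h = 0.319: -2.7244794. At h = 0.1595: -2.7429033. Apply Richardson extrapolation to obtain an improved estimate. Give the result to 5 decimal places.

The leading error scales as h^4; refining by a factor of 2 reduces it by 2^4 = 16.
Extrapolated value = (16·A(h/2) − A(h)) / (16 − 1)
= (16·(-2.7429033) − (-2.7244794)) / 15
= -41.1619734 / 15 = -2.7441316

-2.74413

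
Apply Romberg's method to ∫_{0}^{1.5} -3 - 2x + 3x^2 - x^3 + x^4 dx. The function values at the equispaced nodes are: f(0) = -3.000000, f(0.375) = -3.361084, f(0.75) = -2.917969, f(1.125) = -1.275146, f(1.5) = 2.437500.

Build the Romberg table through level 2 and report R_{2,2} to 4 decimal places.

R_{0,0} (trapezoid, 1 panel, h=1.5000): -0.421875
R_{1,0} (trapezoid, 2 panels, h=0.7500): -2.399414
R_{2,0} (trapezoid, 4 panels, h=0.3750): -2.938293
R_{1,1} = -2.399414 + (-2.399414 − (-0.421875))/3 = -3.058594
R_{2,1} = -2.938293 + (-2.938293 − (-2.399414))/3 = -3.117919
R_{2,2} = -3.117919 + (-3.117919 − (-3.058594))/15 = -3.121874

-3.1219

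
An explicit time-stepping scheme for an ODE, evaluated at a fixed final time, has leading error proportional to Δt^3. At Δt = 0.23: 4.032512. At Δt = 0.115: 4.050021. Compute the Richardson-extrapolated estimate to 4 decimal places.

4.0525

Extrapolated value = (8·A(Δt/2) − A(Δt)) / (8 − 1)
= (8·4.050021 − 4.032512) / 7
= 28.367656 / 7 = 4.052522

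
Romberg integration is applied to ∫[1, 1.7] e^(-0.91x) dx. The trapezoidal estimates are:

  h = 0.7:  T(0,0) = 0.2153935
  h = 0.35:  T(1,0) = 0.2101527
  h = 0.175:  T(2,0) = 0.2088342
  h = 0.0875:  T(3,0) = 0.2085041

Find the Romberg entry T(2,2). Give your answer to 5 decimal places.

0.20839

T(1,1) = 0.2101527 + (0.2101527 − 0.2153935)/3 = 0.2084058
T(2,1) = (4·0.2088342 − 0.2101527) / 3 = 0.2083947
T(2,2) = 0.2083947 + (0.2083947 − 0.2084058)/15 = 0.2083940
(Column j=1 coincides with Simpson's rule on the same nodes.)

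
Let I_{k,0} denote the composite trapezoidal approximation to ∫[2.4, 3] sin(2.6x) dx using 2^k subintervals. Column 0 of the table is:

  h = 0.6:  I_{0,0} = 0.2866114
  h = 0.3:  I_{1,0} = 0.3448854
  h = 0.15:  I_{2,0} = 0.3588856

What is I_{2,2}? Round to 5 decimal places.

0.36350

I_{1,1} = (4·0.3448854 − 0.2866114) / 3 = 0.3643101
I_{2,1} = 0.3588856 + (0.3588856 − 0.3448854)/3 = 0.3635523
I_{2,2} = 0.3635523 + (0.3635523 − 0.3643101)/15 = 0.3635018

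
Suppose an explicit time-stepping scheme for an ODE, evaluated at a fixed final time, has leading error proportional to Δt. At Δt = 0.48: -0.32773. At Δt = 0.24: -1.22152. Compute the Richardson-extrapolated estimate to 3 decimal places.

-2.115

Extrapolated value = (2·A(Δt/2) − A(Δt)) / (2 − 1)
= (2·(-1.22152) − (-0.32773)) / 1
= -2.11531 / 1 = -2.11531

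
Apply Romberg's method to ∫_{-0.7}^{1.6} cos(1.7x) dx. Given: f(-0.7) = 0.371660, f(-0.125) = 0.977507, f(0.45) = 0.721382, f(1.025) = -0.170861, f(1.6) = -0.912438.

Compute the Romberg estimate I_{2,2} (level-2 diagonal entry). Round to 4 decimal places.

0.7841

I_{0,0} (trapezoid, 1 panel, h=2.3000): -0.621895
I_{1,0} (trapezoid, 2 panels, h=1.1500): 0.518642
I_{2,0} (trapezoid, 4 panels, h=0.5750): 0.723142
I_{1,1} = 0.518642 + (0.518642 − (-0.621895))/3 = 0.898821
I_{2,1} = 0.723142 + (0.723142 − 0.518642)/3 = 0.791309
I_{2,2} = 0.791309 + (0.791309 − 0.898821)/15 = 0.784142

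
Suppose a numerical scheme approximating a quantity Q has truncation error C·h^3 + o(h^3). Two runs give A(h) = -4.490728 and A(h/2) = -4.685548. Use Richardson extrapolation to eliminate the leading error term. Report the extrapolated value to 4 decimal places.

Extrapolated value = (8·A(h/2) − A(h)) / (8 − 1)
= (8·(-4.685548) − (-4.490728)) / 7
= -32.993656 / 7 = -4.713379

-4.7134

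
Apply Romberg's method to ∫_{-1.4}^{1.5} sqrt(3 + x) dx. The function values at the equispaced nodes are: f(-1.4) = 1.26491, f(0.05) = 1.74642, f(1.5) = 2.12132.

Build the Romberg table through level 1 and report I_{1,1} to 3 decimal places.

I_{0,0} (trapezoid, 1 panel, h=2.9000): 4.91003
I_{1,0} (trapezoid, 2 panels, h=1.4500): 4.98733
I_{1,1} = 4.98733 + (4.98733 − 4.91003)/3 = 5.01310

5.013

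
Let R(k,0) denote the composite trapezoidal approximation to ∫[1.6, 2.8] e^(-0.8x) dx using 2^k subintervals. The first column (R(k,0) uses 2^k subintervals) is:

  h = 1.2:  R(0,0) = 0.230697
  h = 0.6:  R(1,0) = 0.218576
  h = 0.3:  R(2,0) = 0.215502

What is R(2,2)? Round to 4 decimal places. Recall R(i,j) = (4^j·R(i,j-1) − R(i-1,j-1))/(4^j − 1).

0.2145

Richardson extrapolation on the trapezoidal column (denominator 4−1=3):
R(1,1) = (4·0.218576 − 0.230697) / 3 = 0.214536
R(2,1) = 0.215502 + (0.215502 − 0.218576)/3 = 0.214477
R(2,2) = 0.214477 + (0.214477 − 0.214536)/15 = 0.214473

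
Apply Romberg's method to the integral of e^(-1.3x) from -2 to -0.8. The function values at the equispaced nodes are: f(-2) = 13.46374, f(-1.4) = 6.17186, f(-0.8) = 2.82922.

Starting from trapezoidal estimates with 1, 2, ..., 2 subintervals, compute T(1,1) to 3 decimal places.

8.196

T(0,0) (trapezoid, 1 panel, h=1.2000): 9.77578
T(1,0) (trapezoid, 2 panels, h=0.6000): 8.59100
T(1,1) = 8.59100 + (8.59100 − 9.77578)/3 = 8.19607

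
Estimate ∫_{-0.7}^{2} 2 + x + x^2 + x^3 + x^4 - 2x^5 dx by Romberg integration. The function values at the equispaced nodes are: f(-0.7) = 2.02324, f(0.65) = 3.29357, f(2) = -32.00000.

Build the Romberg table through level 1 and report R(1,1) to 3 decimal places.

R(0,0) (trapezoid, 1 panel, h=2.7000): -40.46863
R(1,0) (trapezoid, 2 panels, h=1.3500): -15.78799
R(1,1) = -15.78799 + (-15.78799 − (-40.46863))/3 = -7.56111

-7.561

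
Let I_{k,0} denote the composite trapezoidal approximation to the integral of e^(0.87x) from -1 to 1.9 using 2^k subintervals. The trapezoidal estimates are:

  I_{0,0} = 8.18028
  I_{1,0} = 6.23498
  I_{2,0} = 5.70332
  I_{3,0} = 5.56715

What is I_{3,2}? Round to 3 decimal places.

Richardson extrapolation on the trapezoidal column (denominator 4−1=3):
I_{2,1} = (4·5.70332 − 6.23498) / 3 = 5.52610
I_{3,1} = (4·5.56715 − 5.70332) / 3 = 5.52176
I_{3,2} = 5.52176 + (5.52176 − 5.52610)/15 = 5.52147

5.521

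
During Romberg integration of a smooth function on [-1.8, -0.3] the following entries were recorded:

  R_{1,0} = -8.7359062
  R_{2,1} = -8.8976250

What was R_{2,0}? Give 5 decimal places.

From R_{2,1} = (4·R_{2,0} − R_{1,0})/3, solve for R_{2,0}:
4·R_{2,0} = 3·(-8.8976250) + (-8.7359062) = -35.4287812
R_{2,0} = -8.8571953

-8.85720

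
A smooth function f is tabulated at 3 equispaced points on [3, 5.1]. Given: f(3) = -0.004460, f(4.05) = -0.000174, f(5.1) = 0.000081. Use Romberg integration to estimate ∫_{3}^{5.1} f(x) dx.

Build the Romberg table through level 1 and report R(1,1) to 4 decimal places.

R(0,0) (trapezoid, 1 panel, h=2.1000): -0.004598
R(1,0) (trapezoid, 2 panels, h=1.0500): -0.002482
R(1,1) = -0.002482 + (-0.002482 − (-0.004598))/3 = -0.001777

-0.0018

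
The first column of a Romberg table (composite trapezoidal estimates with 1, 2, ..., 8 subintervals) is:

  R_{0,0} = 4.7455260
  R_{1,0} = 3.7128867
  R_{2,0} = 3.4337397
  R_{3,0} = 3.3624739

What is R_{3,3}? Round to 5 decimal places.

R_{1,1} = 3.7128867 + (3.7128867 − 4.7455260)/3 = 3.3686736
R_{2,1} = (4·3.4337397 − 3.7128867) / 3 = 3.3406907
R_{3,1} = 3.3624739 + (3.3624739 − 3.4337397)/3 = 3.3387186
R_{2,2} = (16·3.3406907 − 3.3686736) / 15 = 3.3388252
R_{3,2} = 3.3387186 + (3.3387186 − 3.3406907)/15 = 3.3385871
R_{3,3} = (64·3.3385871 − 3.3388252) / 63 = 3.3385833

3.33858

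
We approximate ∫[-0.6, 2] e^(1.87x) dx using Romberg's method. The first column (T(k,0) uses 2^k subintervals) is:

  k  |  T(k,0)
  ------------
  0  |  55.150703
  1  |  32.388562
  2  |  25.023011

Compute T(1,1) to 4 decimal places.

Richardson extrapolation on the trapezoidal column (denominator 4−1=3):
T(1,1) = (4·32.388562 − 55.150703) / 3 = 24.801182

24.8012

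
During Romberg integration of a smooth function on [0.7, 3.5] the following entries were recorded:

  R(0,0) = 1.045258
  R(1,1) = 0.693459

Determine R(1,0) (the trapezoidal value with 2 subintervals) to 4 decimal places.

From R(1,1) = (4·R(1,0) − R(0,0))/3, solve for R(1,0):
4·R(1,0) = 3·0.693459 + 1.045258 = 3.125635
R(1,0) = 0.781409

0.7814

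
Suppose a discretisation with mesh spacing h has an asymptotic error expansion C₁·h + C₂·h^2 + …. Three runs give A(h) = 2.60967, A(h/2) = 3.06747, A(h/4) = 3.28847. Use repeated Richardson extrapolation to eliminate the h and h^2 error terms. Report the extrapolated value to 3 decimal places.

First eliminate the h term (factor 2^1 = 2):
  B₁ = (2·3.06747 − 2.60967)/1 = 3.52527
  B₂ = (2·3.28847 − 3.06747)/1 = 3.50947
Then eliminate the h^2 term (factor 2^2 = 4):
  (4·3.50947 − 3.52527)/3 = 3.50420

3.504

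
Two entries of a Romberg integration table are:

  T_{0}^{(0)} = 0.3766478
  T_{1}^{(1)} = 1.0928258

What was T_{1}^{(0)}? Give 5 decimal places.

0.91378

From T_{1}^{(1)} = (4·T_{1}^{(0)} − T_{0}^{(0)})/3, solve for T_{1}^{(0)}:
4·T_{1}^{(0)} = 3·1.0928258 + 0.3766478 = 3.6551252
T_{1}^{(0)} = 0.9137813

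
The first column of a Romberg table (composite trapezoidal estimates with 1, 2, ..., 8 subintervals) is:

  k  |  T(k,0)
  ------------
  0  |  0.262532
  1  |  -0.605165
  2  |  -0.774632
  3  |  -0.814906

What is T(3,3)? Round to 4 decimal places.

Richardson extrapolation on the trapezoidal column (denominator 4−1=3):
T(1,1) = (4·(-0.605165) − 0.262532) / 3 = -0.894397
T(2,1) = (4·(-0.774632) − (-0.605165)) / 3 = -0.831121
T(3,1) = -0.814906 + (-0.814906 − (-0.774632))/3 = -0.828331
T(2,2) = -0.831121 + (-0.831121 − (-0.894397))/15 = -0.826903
T(3,2) = -0.828331 + (-0.828331 − (-0.831121))/15 = -0.828145
T(3,3) = (64·(-0.828145) − (-0.826903)) / 63 = -0.828165

-0.8282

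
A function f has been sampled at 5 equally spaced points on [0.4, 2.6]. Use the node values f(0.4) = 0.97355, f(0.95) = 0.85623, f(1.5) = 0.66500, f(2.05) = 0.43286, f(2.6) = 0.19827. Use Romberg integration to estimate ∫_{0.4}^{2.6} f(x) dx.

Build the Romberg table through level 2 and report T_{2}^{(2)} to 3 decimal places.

1.404

T_{0}^{(0)} (trapezoid, 1 panel, h=2.2000): 1.28900
T_{1}^{(0)} (trapezoid, 2 panels, h=1.1000): 1.37600
T_{2}^{(0)} (trapezoid, 4 panels, h=0.5500): 1.39700
T_{1}^{(1)} = 1.37600 + (1.37600 − 1.28900)/3 = 1.40500
T_{2}^{(1)} = 1.39700 + (1.39700 − 1.37600)/3 = 1.40400
T_{2}^{(2)} = 1.40400 + (1.40400 − 1.40500)/15 = 1.40393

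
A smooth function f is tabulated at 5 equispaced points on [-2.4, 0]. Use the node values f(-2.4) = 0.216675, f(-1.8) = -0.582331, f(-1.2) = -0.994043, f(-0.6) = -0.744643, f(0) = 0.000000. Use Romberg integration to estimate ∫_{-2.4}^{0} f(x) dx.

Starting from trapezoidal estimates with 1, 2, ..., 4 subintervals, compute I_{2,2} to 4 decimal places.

I_{0,0} (trapezoid, 1 panel, h=2.4000): 0.260010
I_{1,0} (trapezoid, 2 panels, h=1.2000): -1.062847
I_{2,0} (trapezoid, 4 panels, h=0.6000): -1.327608
I_{1,1} = -1.062847 + (-1.062847 − 0.260010)/3 = -1.503799
I_{2,1} = -1.327608 + (-1.327608 − (-1.062847))/3 = -1.415862
I_{2,2} = -1.415862 + (-1.415862 − (-1.503799))/15 = -1.410000

-1.4100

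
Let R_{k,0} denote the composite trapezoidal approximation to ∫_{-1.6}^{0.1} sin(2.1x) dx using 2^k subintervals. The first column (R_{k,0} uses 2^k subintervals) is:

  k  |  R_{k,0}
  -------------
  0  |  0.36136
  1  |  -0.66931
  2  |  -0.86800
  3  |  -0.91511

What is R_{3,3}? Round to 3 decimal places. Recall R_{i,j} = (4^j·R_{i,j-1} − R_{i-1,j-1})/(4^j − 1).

-0.931

Richardson extrapolation on the trapezoidal column (denominator 4−1=3):
R_{1,1} = (4·(-0.66931) − 0.36136) / 3 = -1.01287
R_{2,1} = -0.86800 + (-0.86800 − (-0.66931))/3 = -0.93423
R_{3,1} = (4·(-0.91511) − (-0.86800)) / 3 = -0.93081
R_{2,2} = (16·(-0.93423) − (-1.01287)) / 15 = -0.92899
R_{3,2} = -0.93081 + (-0.93081 − (-0.93423))/15 = -0.93058
R_{3,3} = -0.93058 + (-0.93058 − (-0.92899))/63 = -0.93061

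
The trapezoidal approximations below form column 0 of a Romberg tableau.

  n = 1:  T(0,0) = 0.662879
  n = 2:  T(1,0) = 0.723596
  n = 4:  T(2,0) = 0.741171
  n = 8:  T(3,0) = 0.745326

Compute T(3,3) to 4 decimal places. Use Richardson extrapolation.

Richardson extrapolation on the trapezoidal column (denominator 4−1=3):
T(1,1) = 0.723596 + (0.723596 − 0.662879)/3 = 0.743835
T(2,1) = (4·0.741171 − 0.723596) / 3 = 0.747029
T(3,1) = (4·0.745326 − 0.741171) / 3 = 0.746711
T(2,2) = (16·0.747029 − 0.743835) / 15 = 0.747242
T(3,2) = (16·0.746711 − 0.747029) / 15 = 0.746690
T(3,3) = (64·0.746690 − 0.747242) / 63 = 0.746681

0.7467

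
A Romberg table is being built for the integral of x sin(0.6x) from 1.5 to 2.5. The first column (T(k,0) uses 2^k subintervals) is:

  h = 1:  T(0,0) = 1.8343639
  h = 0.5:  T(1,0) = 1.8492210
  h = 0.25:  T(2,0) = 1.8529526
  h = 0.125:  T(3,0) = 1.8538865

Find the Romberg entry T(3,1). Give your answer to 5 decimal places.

1.85420

T(3,1) = (4·1.8538865 − 1.8529526) / 3 = 1.8541978
(Column j=1 coincides with Simpson's rule on the same nodes.)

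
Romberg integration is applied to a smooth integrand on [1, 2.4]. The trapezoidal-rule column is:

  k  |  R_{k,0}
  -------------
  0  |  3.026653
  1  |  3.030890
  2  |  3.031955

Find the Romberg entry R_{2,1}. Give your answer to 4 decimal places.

R_{2,1} = 3.031955 + (3.031955 − 3.030890)/3 = 3.032310
(Column j=1 coincides with Simpson's rule on the same nodes.)

3.0323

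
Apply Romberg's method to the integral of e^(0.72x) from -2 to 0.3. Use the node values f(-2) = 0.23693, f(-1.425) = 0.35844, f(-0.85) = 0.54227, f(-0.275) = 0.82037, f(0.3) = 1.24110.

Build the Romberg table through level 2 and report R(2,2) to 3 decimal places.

R(0,0) (trapezoid, 1 panel, h=2.3000): 1.69973
R(1,0) (trapezoid, 2 panels, h=1.1500): 1.47348
R(2,0) (trapezoid, 4 panels, h=0.5750): 1.41455
R(1,1) = 1.47348 + (1.47348 − 1.69973)/3 = 1.39806
R(2,1) = 1.41455 + (1.41455 − 1.47348)/3 = 1.39491
R(2,2) = 1.39491 + (1.39491 − 1.39806)/15 = 1.39470

1.395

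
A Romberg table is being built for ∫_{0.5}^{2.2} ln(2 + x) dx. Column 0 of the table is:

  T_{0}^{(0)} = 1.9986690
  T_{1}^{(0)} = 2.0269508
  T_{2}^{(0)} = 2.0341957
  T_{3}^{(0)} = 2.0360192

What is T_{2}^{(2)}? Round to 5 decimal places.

2.03663

T_{1}^{(1)} = 2.0269508 + (2.0269508 − 1.9986690)/3 = 2.0363781
T_{2}^{(1)} = 2.0341957 + (2.0341957 − 2.0269508)/3 = 2.0366107
T_{2}^{(2)} = 2.0366107 + (2.0366107 − 2.0363781)/15 = 2.0366262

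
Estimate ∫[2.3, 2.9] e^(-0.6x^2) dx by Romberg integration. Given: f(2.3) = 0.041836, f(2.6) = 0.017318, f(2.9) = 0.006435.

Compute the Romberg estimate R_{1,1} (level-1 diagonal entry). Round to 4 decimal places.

0.0118

R_{0,0} (trapezoid, 1 panel, h=0.6000): 0.014481
R_{1,0} (trapezoid, 2 panels, h=0.3000): 0.012436
R_{1,1} = 0.012436 + (0.012436 − 0.014481)/3 = 0.011754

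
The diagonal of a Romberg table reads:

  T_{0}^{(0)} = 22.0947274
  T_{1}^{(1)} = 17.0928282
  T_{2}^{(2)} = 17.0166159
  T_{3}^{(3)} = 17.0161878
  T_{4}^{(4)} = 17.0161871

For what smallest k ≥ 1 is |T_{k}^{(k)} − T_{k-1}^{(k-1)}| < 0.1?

|T_{1}^{(1)} − T_{0}^{(0)}| = 5.0018992 ≥ 0.1
|T_{2}^{(2)} − T_{1}^{(1)}| = 0.0762123 < 0.1

k = 2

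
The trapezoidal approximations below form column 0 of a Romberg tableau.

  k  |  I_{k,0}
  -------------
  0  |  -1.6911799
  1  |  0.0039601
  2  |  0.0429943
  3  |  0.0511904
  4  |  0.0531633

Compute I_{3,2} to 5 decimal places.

0.05378

I_{2,1} = (4·0.0429943 − 0.0039601) / 3 = 0.0560057
I_{3,1} = 0.0511904 + (0.0511904 − 0.0429943)/3 = 0.0539224
I_{3,2} = (16·0.0539224 − 0.0560057) / 15 = 0.0537835
(Column j=1 coincides with Simpson's rule on the same nodes.)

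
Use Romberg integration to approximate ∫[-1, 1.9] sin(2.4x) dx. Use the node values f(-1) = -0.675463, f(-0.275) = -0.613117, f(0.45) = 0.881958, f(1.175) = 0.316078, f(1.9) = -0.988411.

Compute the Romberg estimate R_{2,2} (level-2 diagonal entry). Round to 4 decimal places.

-0.3406

R_{0,0} (trapezoid, 1 panel, h=2.9000): -2.412617
R_{1,0} (trapezoid, 2 panels, h=1.4500): 0.072530
R_{2,0} (trapezoid, 4 panels, h=0.7250): -0.179088
R_{1,1} = 0.072530 + (0.072530 − (-2.412617))/3 = 0.900912
R_{2,1} = -0.179088 + (-0.179088 − 0.072530)/3 = -0.262961
R_{2,2} = -0.262961 + (-0.262961 − 0.900912)/15 = -0.340553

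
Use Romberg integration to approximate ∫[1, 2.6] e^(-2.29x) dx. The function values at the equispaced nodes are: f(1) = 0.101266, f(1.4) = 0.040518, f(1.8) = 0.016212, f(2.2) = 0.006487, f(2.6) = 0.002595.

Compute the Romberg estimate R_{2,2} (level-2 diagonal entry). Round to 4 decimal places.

0.0431

R_{0,0} (trapezoid, 1 panel, h=1.6000): 0.083089
R_{1,0} (trapezoid, 2 panels, h=0.8000): 0.054514
R_{2,0} (trapezoid, 4 panels, h=0.4000): 0.046059
R_{1,1} = 0.054514 + (0.054514 − 0.083089)/3 = 0.044989
R_{2,1} = 0.046059 + (0.046059 − 0.054514)/3 = 0.043241
R_{2,2} = 0.043241 + (0.043241 − 0.044989)/15 = 0.043124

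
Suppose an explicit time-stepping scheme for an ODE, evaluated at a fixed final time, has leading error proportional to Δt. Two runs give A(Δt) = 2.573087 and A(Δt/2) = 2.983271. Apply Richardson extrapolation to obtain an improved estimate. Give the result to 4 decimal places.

The leading error scales as Δt; refining by a factor of 2 reduces it by 2^1 = 2.
Extrapolated value = (2·A(Δt/2) − A(Δt)) / (2 − 1)
= (2·2.983271 − 2.573087) / 1
= 3.393455 / 1 = 3.393455

3.3935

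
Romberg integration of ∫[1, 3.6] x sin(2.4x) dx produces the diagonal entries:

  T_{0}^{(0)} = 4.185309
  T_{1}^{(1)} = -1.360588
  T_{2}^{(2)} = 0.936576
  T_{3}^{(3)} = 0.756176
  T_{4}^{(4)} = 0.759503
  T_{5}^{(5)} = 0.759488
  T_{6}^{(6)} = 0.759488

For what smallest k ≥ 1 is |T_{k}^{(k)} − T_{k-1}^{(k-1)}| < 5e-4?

|T_{1}^{(1)} − T_{0}^{(0)}| = 5.545897 ≥ 5e-4
|T_{2}^{(2)} − T_{1}^{(1)}| = 2.297164 ≥ 5e-4
|T_{3}^{(3)} − T_{2}^{(2)}| = 0.180400 ≥ 5e-4
|T_{4}^{(4)} − T_{3}^{(3)}| = 0.003327 ≥ 5e-4
|T_{5}^{(5)} − T_{4}^{(4)}| = 0.000015 < 5e-4

k = 5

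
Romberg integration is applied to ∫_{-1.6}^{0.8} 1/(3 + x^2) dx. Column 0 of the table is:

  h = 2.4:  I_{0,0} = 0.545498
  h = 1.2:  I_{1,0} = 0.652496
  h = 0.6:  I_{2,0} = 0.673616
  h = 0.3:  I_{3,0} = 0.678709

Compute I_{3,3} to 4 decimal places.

Richardson extrapolation on the trapezoidal column (denominator 4−1=3):
I_{1,1} = (4·0.652496 − 0.545498) / 3 = 0.688162
I_{2,1} = (4·0.673616 − 0.652496) / 3 = 0.680656
I_{3,1} = (4·0.678709 − 0.673616) / 3 = 0.680407
I_{2,2} = (16·0.680656 − 0.688162) / 15 = 0.680156
I_{3,2} = (16·0.680407 − 0.680656) / 15 = 0.680390
I_{3,3} = (64·0.680390 − 0.680156) / 63 = 0.680394

0.6804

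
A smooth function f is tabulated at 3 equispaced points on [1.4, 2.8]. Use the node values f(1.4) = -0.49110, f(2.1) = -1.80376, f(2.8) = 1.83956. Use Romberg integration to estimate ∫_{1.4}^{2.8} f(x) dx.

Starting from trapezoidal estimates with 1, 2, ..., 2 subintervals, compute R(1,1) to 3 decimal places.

-1.369

R(0,0) (trapezoid, 1 panel, h=1.4000): 0.94392
R(1,0) (trapezoid, 2 panels, h=0.7000): -0.79067
R(1,1) = -0.79067 + (-0.79067 − 0.94392)/3 = -1.36887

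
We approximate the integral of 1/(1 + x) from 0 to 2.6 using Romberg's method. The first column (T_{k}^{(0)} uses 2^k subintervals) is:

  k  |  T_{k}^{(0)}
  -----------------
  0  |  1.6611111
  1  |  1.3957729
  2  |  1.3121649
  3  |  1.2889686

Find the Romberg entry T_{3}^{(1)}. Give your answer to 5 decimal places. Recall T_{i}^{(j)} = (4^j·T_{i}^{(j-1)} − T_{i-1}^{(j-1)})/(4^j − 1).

Richardson extrapolation on the trapezoidal column (denominator 4−1=3):
T_{3}^{(1)} = 1.2889686 + (1.2889686 − 1.3121649)/3 = 1.2812365
(Column j=1 coincides with Simpson's rule on the same nodes.)

1.28124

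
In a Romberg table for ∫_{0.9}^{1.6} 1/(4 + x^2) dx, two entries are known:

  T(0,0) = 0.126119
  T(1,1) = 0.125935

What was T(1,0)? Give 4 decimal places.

0.1260

From T(1,1) = (4·T(1,0) − T(0,0))/3, solve for T(1,0):
4·T(1,0) = 3·0.125935 + 0.126119 = 0.503924
T(1,0) = 0.125981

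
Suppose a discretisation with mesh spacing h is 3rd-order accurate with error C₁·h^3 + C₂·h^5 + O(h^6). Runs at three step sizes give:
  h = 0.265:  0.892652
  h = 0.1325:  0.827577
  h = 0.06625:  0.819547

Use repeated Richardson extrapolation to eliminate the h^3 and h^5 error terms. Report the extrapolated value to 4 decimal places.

First eliminate the h^3 term (factor 2^3 = 8):
  B₁ = (8·0.827577 − 0.892652)/7 = 0.818281
  B₂ = (8·0.819547 − 0.827577)/7 = 0.818400
Then eliminate the h^5 term (factor 2^5 = 32):
  (32·0.818400 − 0.818281)/31 = 0.818404

0.8184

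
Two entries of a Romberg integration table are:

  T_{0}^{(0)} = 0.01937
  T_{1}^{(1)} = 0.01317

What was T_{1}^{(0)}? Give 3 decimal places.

0.015

From T_{1}^{(1)} = (4·T_{1}^{(0)} − T_{0}^{(0)})/3, solve for T_{1}^{(0)}:
4·T_{1}^{(0)} = 3·0.01317 + 0.01937 = 0.05888
T_{1}^{(0)} = 0.01472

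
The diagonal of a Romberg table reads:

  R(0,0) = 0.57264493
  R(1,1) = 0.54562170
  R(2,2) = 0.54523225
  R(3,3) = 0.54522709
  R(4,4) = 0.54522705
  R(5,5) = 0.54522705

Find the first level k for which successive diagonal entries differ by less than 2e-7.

|R(1,1) − R(0,0)| = 0.02702323 ≥ 2e-7
|R(2,2) − R(1,1)| = 0.00038945 ≥ 2e-7
|R(3,3) − R(2,2)| = 0.00000516 ≥ 2e-7
|R(4,4) − R(3,3)| = 0.00000004 < 2e-7

k = 4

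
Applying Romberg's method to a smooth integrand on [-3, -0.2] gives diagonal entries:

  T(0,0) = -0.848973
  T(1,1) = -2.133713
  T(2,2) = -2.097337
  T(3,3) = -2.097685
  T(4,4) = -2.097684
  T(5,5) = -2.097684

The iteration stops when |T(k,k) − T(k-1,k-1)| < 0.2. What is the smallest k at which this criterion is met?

k = 2

|T(1,1) − T(0,0)| = 1.284740 ≥ 0.2
|T(2,2) − T(1,1)| = 0.036376 < 0.2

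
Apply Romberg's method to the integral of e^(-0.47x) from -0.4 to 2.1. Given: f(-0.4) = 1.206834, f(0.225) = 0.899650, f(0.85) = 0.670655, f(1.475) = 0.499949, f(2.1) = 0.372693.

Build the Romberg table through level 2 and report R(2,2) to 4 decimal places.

1.7748

R(0,0) (trapezoid, 1 panel, h=2.5000): 1.974409
R(1,0) (trapezoid, 2 panels, h=1.2500): 1.825523
R(2,0) (trapezoid, 4 panels, h=0.6250): 1.787511
R(1,1) = 1.825523 + (1.825523 − 1.974409)/3 = 1.775894
R(2,1) = 1.787511 + (1.787511 − 1.825523)/3 = 1.774840
R(2,2) = 1.774840 + (1.774840 − 1.775894)/15 = 1.774770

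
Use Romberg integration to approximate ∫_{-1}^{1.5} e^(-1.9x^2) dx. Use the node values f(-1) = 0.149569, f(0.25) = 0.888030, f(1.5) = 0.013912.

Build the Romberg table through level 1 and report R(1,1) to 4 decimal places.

R(0,0) (trapezoid, 1 panel, h=2.5000): 0.204351
R(1,0) (trapezoid, 2 panels, h=1.2500): 1.212213
R(1,1) = 1.212213 + (1.212213 − 0.204351)/3 = 1.548167

1.5482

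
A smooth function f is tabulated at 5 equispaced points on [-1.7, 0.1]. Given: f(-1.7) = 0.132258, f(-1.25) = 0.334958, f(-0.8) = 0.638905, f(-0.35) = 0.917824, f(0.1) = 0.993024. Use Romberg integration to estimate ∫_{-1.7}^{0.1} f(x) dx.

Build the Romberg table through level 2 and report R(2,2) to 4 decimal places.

R(0,0) (trapezoid, 1 panel, h=1.8000): 1.012754
R(1,0) (trapezoid, 2 panels, h=0.9000): 1.081391
R(2,0) (trapezoid, 4 panels, h=0.4500): 1.104448
R(1,1) = 1.081391 + (1.081391 − 1.012754)/3 = 1.104270
R(2,1) = 1.104448 + (1.104448 − 1.081391)/3 = 1.112134
R(2,2) = 1.112134 + (1.112134 − 1.104270)/15 = 1.112658

1.1127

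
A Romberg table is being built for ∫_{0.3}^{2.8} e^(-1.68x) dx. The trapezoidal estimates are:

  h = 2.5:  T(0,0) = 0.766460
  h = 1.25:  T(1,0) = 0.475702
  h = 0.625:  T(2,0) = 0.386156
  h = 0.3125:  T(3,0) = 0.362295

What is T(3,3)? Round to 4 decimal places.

Richardson extrapolation on the trapezoidal column (denominator 4−1=3):
T(1,1) = (4·0.475702 − 0.766460) / 3 = 0.378783
T(2,1) = (4·0.386156 − 0.475702) / 3 = 0.356307
T(3,1) = (4·0.362295 − 0.386156) / 3 = 0.354341
T(2,2) = 0.356307 + (0.356307 − 0.378783)/15 = 0.354809
T(3,2) = 0.354341 + (0.354341 − 0.356307)/15 = 0.354210
T(3,3) = (64·0.354210 − 0.354809) / 63 = 0.354200

0.3542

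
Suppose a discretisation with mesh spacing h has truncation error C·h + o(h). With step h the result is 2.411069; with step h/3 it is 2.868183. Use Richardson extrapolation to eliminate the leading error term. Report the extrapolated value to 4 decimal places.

The leading error scales as h; refining by a factor of 3 reduces it by 3^1 = 3.
Extrapolated value = (3·A(h/3) − A(h)) / (3 − 1)
= (3·2.868183 − 2.411069) / 2
= 6.193480 / 2 = 3.096740

3.0967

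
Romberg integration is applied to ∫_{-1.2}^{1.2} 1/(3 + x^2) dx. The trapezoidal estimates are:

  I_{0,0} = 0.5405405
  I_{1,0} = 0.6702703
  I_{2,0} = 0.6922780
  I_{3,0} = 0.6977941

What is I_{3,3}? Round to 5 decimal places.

I_{1,1} = 0.6702703 + (0.6702703 − 0.5405405)/3 = 0.7135136
I_{2,1} = 0.6922780 + (0.6922780 − 0.6702703)/3 = 0.6996139
I_{3,1} = (4·0.6977941 − 0.6922780) / 3 = 0.6996328
I_{2,2} = 0.6996139 + (0.6996139 − 0.7135136)/15 = 0.6986873
I_{3,2} = (16·0.6996328 − 0.6996139) / 15 = 0.6996341
I_{3,3} = 0.6996341 + (0.6996341 − 0.6986873)/63 = 0.6996491

0.69965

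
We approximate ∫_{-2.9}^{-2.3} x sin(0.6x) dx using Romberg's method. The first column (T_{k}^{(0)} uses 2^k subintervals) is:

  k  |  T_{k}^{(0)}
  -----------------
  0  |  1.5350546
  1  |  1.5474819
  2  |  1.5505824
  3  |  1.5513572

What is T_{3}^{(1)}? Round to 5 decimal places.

1.55162

T_{3}^{(1)} = 1.5513572 + (1.5513572 − 1.5505824)/3 = 1.5516155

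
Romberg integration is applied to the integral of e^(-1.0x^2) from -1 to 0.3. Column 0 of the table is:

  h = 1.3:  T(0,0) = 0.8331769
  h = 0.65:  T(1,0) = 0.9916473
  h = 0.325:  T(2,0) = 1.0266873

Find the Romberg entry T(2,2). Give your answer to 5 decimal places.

Richardson extrapolation on the trapezoidal column (denominator 4−1=3):
T(1,1) = 0.9916473 + (0.9916473 − 0.8331769)/3 = 1.0444708
T(2,1) = 1.0266873 + (1.0266873 − 0.9916473)/3 = 1.0383673
T(2,2) = (16·1.0383673 − 1.0444708) / 15 = 1.0379604
(Column j=1 coincides with Simpson's rule on the same nodes.)

1.03796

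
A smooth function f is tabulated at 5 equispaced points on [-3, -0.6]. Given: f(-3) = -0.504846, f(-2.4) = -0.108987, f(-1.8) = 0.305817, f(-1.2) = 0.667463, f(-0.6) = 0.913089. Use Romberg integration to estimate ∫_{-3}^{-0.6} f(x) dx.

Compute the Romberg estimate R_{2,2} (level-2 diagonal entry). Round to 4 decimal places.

R_{0,0} (trapezoid, 1 panel, h=2.4000): 0.489892
R_{1,0} (trapezoid, 2 panels, h=1.2000): 0.611926
R_{2,0} (trapezoid, 4 panels, h=0.6000): 0.641049
R_{1,1} = 0.611926 + (0.611926 − 0.489892)/3 = 0.652604
R_{2,1} = 0.641049 + (0.641049 − 0.611926)/3 = 0.650757
R_{2,2} = 0.650757 + (0.650757 − 0.652604)/15 = 0.650634

0.6506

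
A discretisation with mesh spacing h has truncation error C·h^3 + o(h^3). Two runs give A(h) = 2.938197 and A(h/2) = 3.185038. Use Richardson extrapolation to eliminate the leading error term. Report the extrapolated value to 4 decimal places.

Extrapolated value = (8·A(h/2) − A(h)) / (8 − 1)
= (8·3.185038 − 2.938197) / 7
= 22.542107 / 7 = 3.220301

3.2203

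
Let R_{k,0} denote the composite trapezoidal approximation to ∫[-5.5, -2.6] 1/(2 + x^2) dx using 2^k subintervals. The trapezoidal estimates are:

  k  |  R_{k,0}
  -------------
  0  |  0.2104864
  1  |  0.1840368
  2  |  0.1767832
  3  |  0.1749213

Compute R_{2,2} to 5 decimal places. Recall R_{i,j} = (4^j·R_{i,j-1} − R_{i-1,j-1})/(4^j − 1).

R_{1,1} = (4·0.1840368 − 0.2104864) / 3 = 0.1752203
R_{2,1} = 0.1767832 + (0.1767832 − 0.1840368)/3 = 0.1743653
R_{2,2} = (16·0.1743653 − 0.1752203) / 15 = 0.1743083

0.17431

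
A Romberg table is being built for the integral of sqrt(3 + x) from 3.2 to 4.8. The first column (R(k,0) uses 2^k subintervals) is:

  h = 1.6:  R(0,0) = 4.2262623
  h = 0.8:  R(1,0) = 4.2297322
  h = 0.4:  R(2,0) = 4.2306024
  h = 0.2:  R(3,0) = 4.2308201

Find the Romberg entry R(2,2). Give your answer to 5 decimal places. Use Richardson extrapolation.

Richardson extrapolation on the trapezoidal column (denominator 4−1=3):
R(1,1) = (4·4.2297322 − 4.2262623) / 3 = 4.2308888
R(2,1) = (4·4.2306024 − 4.2297322) / 3 = 4.2308925
R(2,2) = (16·4.2308925 − 4.2308888) / 15 = 4.2308927

4.23089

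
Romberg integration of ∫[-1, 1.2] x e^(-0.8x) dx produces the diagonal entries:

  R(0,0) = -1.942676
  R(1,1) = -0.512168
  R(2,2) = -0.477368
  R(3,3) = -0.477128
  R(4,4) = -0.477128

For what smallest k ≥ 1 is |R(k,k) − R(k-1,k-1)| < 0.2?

k = 2

|R(1,1) − R(0,0)| = 1.430508 ≥ 0.2
|R(2,2) − R(1,1)| = 0.034800 < 0.2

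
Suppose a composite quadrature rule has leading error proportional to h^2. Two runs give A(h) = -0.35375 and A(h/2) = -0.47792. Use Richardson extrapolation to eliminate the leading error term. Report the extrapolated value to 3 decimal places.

-0.519

Extrapolated value = (4·A(h/2) − A(h)) / (4 − 1)
= (4·(-0.47792) − (-0.35375)) / 3
= -1.55793 / 3 = -0.51931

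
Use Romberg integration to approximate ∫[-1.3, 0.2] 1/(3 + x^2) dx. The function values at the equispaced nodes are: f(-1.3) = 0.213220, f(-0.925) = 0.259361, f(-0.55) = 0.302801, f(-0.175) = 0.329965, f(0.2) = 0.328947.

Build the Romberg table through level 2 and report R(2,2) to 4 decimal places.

R(0,0) (trapezoid, 1 panel, h=1.5000): 0.406625
R(1,0) (trapezoid, 2 panels, h=0.7500): 0.430413
R(2,0) (trapezoid, 4 panels, h=0.3750): 0.436204
R(1,1) = 0.430413 + (0.430413 − 0.406625)/3 = 0.438342
R(2,1) = 0.436204 + (0.436204 − 0.430413)/3 = 0.438134
R(2,2) = 0.438134 + (0.438134 − 0.438342)/15 = 0.438120

0.4381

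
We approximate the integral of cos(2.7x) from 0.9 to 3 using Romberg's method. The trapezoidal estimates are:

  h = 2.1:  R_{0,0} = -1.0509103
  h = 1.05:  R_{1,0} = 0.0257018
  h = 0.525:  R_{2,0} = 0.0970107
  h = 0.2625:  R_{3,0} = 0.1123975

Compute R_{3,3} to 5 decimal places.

R_{1,1} = 0.0257018 + (0.0257018 − (-1.0509103))/3 = 0.3845725
R_{2,1} = (4·0.0970107 − 0.0257018) / 3 = 0.1207803
R_{3,1} = (4·0.1123975 − 0.0970107) / 3 = 0.1175264
R_{2,2} = (16·0.1207803 − 0.3845725) / 15 = 0.1031942
R_{3,2} = (16·0.1175264 − 0.1207803) / 15 = 0.1173095
R_{3,3} = (64·0.1173095 − 0.1031942) / 63 = 0.1175336
(Column j=1 coincides with Simpson's rule on the same nodes.)

0.11753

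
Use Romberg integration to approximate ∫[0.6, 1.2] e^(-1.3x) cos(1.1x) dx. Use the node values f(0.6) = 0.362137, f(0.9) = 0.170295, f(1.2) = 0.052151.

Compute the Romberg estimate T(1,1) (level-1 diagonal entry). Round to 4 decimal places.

T(0,0) (trapezoid, 1 panel, h=0.6000): 0.124286
T(1,0) (trapezoid, 2 panels, h=0.3000): 0.113232
T(1,1) = 0.113232 + (0.113232 − 0.124286)/3 = 0.109547

0.1095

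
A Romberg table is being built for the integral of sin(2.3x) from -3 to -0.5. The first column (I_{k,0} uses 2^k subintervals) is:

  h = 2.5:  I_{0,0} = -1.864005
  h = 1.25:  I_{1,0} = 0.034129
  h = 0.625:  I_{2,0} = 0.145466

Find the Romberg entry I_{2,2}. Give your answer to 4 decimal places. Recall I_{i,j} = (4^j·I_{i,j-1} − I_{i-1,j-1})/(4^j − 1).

0.1503

I_{1,1} = 0.034129 + (0.034129 − (-1.864005))/3 = 0.666840
I_{2,1} = 0.145466 + (0.145466 − 0.034129)/3 = 0.182578
I_{2,2} = 0.182578 + (0.182578 − 0.666840)/15 = 0.150294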